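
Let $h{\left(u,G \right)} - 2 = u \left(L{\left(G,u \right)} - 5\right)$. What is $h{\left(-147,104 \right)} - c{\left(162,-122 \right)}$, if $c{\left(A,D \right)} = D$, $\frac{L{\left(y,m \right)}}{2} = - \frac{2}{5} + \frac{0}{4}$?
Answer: $\frac{4883}{5} \approx 976.6$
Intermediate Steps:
$L{\left(y,m \right)} = - \frac{4}{5}$ ($L{\left(y,m \right)} = 2 \left(- \frac{2}{5} + \frac{0}{4}\right) = 2 \left(\left(-2\right) \frac{1}{5} + 0 \cdot \frac{1}{4}\right) = 2 \left(- \frac{2}{5} + 0\right) = 2 \left(- \frac{2}{5}\right) = - \frac{4}{5}$)
$h{\left(u,G \right)} = 2 - \frac{29 u}{5}$ ($h{\left(u,G \right)} = 2 + u \left(- \frac{4}{5} - 5\right) = 2 + u \left(- \frac{29}{5}\right) = 2 - \frac{29 u}{5}$)
$h{\left(-147,104 \right)} - c{\left(162,-122 \right)} = \left(2 - - \frac{4263}{5}\right) - -122 = \left(2 + \frac{4263}{5}\right) + 122 = \frac{4273}{5} + 122 = \frac{4883}{5}$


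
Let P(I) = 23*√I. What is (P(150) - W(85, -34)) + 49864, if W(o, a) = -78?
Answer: 49942 + 115*√6 ≈ 50224.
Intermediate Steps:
(P(150) - W(85, -34)) + 49864 = (23*√150 - 1*(-78)) + 49864 = (23*(5*√6) + 78) + 49864 = (115*√6 + 78) + 49864 = (78 + 115*√6) + 49864 = 49942 + 115*√6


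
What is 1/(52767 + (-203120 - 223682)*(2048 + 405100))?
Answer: -1/173771527929 ≈ -5.7547e-12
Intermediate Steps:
1/(52767 + (-203120 - 223682)*(2048 + 405100)) = 1/(52767 - 426802*407148) = 1/(52767 - 173771580696) = 1/(-173771527929) = -1/173771527929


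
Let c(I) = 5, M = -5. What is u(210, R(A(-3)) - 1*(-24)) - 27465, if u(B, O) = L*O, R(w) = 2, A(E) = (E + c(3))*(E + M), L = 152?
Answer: -23513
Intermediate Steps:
A(E) = (-5 + E)*(5 + E) (A(E) = (E + 5)*(E - 5) = (5 + E)*(-5 + E) = (-5 + E)*(5 + E))
u(B, O) = 152*O
u(210, R(A(-3)) - 1*(-24)) - 27465 = 152*(2 - 1*(-24)) - 27465 = 152*(2 + 24) - 27465 = 152*26 - 27465 = 3952 - 27465 = -23513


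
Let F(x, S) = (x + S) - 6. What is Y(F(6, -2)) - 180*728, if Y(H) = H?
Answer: -131042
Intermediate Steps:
F(x, S) = -6 + S + x (F(x, S) = (S + x) - 6 = -6 + S + x)
Y(F(6, -2)) - 180*728 = (-6 - 2 + 6) - 180*728 = -2 - 131040 = -131042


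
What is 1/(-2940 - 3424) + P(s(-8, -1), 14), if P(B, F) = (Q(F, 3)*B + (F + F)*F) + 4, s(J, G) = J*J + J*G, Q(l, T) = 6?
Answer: 5269391/6364 ≈ 828.00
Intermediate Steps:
s(J, G) = J**2 + G*J
P(B, F) = 4 + 2*F**2 + 6*B (P(B, F) = (6*B + (F + F)*F) + 4 = (6*B + (2*F)*F) + 4 = (6*B + 2*F**2) + 4 = (2*F**2 + 6*B) + 4 = 4 + 2*F**2 + 6*B)
1/(-2940 - 3424) + P(s(-8, -1), 14) = 1/(-2940 - 3424) + (4 + 2*14**2 + 6*(-8*(-1 - 8))) = 1/(-6364) + (4 + 2*196 + 6*(-8*(-9))) = -1/6364 + (4 + 392 + 6*72) = -1/6364 + (4 + 392 + 432) = -1/6364 + 828 = 5269391/6364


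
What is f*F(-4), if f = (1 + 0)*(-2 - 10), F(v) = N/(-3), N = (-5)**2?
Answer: 100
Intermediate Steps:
N = 25
F(v) = -25/3 (F(v) = 25/(-3) = 25*(-1/3) = -25/3)
f = -12 (f = 1*(-12) = -12)
f*F(-4) = -12*(-25/3) = 100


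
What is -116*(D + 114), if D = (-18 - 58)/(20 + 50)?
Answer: -458432/35 ≈ -13098.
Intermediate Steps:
D = -38/35 (D = -76/70 = -76*1/70 = -38/35 ≈ -1.0857)
-116*(D + 114) = -116*(-38/35 + 114) = -116*3952/35 = -458432/35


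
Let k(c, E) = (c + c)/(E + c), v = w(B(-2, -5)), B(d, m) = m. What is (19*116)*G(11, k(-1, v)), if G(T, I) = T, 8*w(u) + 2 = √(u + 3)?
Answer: 24244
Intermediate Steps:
w(u) = -¼ + √(3 + u)/8 (w(u) = -¼ + √(u + 3)/8 = -¼ + √(3 + u)/8)
v = -¼ + I*√2/8 (v = -¼ + √(3 - 5)/8 = -¼ + √(-2)/8 = -¼ + (I*√2)/8 = -¼ + I*√2/8 ≈ -0.25 + 0.17678*I)
k(c, E) = 2*c/(E + c) (k(c, E) = (2*c)/(E + c) = 2*c/(E + c))
(19*116)*G(11, k(-1, v)) = (19*116)*11 = 2204*11 = 24244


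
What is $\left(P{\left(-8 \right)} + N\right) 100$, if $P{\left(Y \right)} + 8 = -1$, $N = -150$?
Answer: $-15900$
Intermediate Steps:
$P{\left(Y \right)} = -9$ ($P{\left(Y \right)} = -8 - 1 = -9$)
$\left(P{\left(-8 \right)} + N\right) 100 = \left(-9 - 150\right) 100 = \left(-159\right) 100 = -15900$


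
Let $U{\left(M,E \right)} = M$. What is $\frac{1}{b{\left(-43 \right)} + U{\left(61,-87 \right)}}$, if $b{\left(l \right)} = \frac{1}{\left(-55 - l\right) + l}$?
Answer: $\frac{55}{3354} \approx 0.016398$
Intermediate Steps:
$b{\left(l \right)} = - \frac{1}{55}$ ($b{\left(l \right)} = \frac{1}{-55} = - \frac{1}{55}$)
$\frac{1}{b{\left(-43 \right)} + U{\left(61,-87 \right)}} = \frac{1}{- \frac{1}{55} + 61} = \frac{1}{\frac{3354}{55}} = \frac{55}{3354}$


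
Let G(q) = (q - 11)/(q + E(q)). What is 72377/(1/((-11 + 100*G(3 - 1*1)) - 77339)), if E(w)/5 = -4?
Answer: -5594742100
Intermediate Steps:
E(w) = -20 (E(w) = 5*(-4) = -20)
G(q) = (-11 + q)/(-20 + q) (G(q) = (q - 11)/(q - 20) = (-11 + q)/(-20 + q))
72377/(1/((-11 + 100*G(3 - 1*1)) - 77339)) = 72377/(1/((-11 + 100*((-11 + (3 - 1*1))/(-20 + (3 - 1*1)))) - 77339)) = 72377/(1/((-11 + 100*((-11 + (3 - 1))/(-20 + (3 - 1)))) - 77339)) = 72377/(1/((-11 + 100*((-11 + 2)/(-20 + 2))) - 77339)) = 72377/(1/((-11 + 100*(-9/(-18))) - 77339)) = 72377/(1/((-11 + 100*(-1/18*(-9))) - 77339)) = 72377/(1/((-11 + 100*(½)) - 77339)) = 72377/(1/((-11 + 50) - 77339)) = 72377/(1/(39 - 77339)) = 72377/(1/(-77300)) = 72377/(-1/77300) = 72377*(-77300) = -5594742100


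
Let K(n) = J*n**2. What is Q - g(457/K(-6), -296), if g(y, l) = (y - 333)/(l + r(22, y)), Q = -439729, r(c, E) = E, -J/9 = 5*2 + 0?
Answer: -421919735690/959497 ≈ -4.3973e+5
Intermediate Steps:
J = -90 (J = -9*(5*2 + 0) = -9*(10 + 0) = -9*10 = -90)
K(n) = -90*n**2
g(y, l) = (-333 + y)/(l + y) (g(y, l) = (y - 333)/(l + y) = (-333 + y)/(l + y))
Q - g(457/K(-6), -296) = -439729 - (-333 + 457/((-90*(-6)**2)))/(-296 + 457/((-90*(-6)**2))) = -439729 - (-333 + 457/((-90*36)))/(-296 + 457/((-90*36))) = -439729 - (-333 + 457/(-3240))/(-296 + 457/(-3240)) = -439729 - (-333 + 457*(-1/3240))/(-296 + 457*(-1/3240)) = -439729 - (-333 - 457/3240)/(-296 - 457/3240) = -439729 - (-1079377)/((-959497/3240)*3240) = -439729 - (-3240)*(-1079377)/(959497*3240) = -439729 - 1*1079377/959497 = -439729 - 1079377/959497 = -421919735690/959497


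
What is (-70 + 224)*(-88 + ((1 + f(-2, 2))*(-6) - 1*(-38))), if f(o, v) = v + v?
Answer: -12320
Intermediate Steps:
f(o, v) = 2*v
(-70 + 224)*(-88 + ((1 + f(-2, 2))*(-6) - 1*(-38))) = (-70 + 224)*(-88 + ((1 + 2*2)*(-6) - 1*(-38))) = 154*(-88 + ((1 + 4)*(-6) + 38)) = 154*(-88 + (5*(-6) + 38)) = 154*(-88 + (-30 + 38)) = 154*(-88 + 8) = 154*(-80) = -12320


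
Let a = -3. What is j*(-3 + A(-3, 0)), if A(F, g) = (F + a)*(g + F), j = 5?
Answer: 75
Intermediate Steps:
A(F, g) = (-3 + F)*(F + g) (A(F, g) = (F - 3)*(g + F) = (-3 + F)*(F + g))
j*(-3 + A(-3, 0)) = 5*(-3 + ((-3)² - 3*(-3) - 3*0 - 3*0)) = 5*(-3 + (9 + 9 + 0 + 0)) = 5*(-3 + 18) = 5*15 = 75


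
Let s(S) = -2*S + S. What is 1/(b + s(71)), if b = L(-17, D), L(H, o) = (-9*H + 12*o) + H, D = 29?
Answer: 1/413 ≈ 0.0024213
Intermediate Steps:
L(H, o) = -8*H + 12*o
b = 484 (b = -8*(-17) + 12*29 = 136 + 348 = 484)
s(S) = -S
1/(b + s(71)) = 1/(484 - 1*71) = 1/(484 - 71) = 1/413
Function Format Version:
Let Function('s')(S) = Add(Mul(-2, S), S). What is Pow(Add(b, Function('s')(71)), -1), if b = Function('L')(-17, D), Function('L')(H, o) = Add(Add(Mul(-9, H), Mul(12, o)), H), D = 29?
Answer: Rational(1, 413) ≈ 0.0024213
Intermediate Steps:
Function('L')(H, o) = Add(Mul(-8, H), Mul(12, o))
b = 484 (b = Add(Mul(-8, -17), Mul(12, 29)) = Add(136, 348) = 484)
Function('s')(S) = Mul(-1, S)
Pow(Add(b, Function('s')(71)), -1) = Pow(Add(484, Mul(-1, 71)), -1) = Pow(Add(484, -71), -1) = Pow(413, -1) = Rational(1, 413)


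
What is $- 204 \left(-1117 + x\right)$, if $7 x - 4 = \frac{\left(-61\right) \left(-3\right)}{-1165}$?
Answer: $\frac{1857350232}{8155} \approx 2.2776 \cdot 10^{5}$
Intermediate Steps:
$x = \frac{4477}{8155}$ ($x = \frac{4}{7} + \frac{\left(-61\right) \left(-3\right) \frac{1}{-1165}}{7} = \frac{4}{7} + \frac{183 \left(- \frac{1}{1165}\right)}{7} = \frac{4}{7} + \frac{1}{7} \left(- \frac{183}{1165}\right) = \frac{4}{7} - \frac{183}{8155} = \frac{4477}{8155} \approx 0.54899$)
$- 204 \left(-1117 + x\right) = - 204 \left(-1117 + \frac{4477}{8155}\right) = \left(-204\right) \left(- \frac{9104658}{8155}\right) = \frac{1857350232}{8155}$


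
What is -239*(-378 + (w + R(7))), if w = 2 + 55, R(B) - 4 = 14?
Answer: 72417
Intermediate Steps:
R(B) = 18 (R(B) = 4 + 14 = 18)
w = 57
-239*(-378 + (w + R(7))) = -239*(-378 + (57 + 18)) = -239*(-378 + 75) = -239*(-303) = 72417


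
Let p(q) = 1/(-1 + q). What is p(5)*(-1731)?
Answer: -1731/4 ≈ -432.75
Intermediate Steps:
p(5)*(-1731) = -1731/(-1 + 5) = -1731/4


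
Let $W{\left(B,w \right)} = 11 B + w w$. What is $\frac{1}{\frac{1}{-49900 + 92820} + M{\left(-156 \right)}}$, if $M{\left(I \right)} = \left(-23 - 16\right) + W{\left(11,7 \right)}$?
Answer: $\frac{42920}{5622521} \approx 0.0076336$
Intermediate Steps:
$W{\left(B,w \right)} = w^{2} + 11 B$ ($W{\left(B,w \right)} = 11 B + w^{2} = w^{2} + 11 B$)
$M{\left(I \right)} = 131$ ($M{\left(I \right)} = \left(-23 - 16\right) + \left(7^{2} + 11 \cdot 11\right) = -39 + \left(49 + 121\right) = -39 + 170 = 131$)
$\frac{1}{\frac{1}{-49900 + 92820} + M{\left(-156 \right)}} = \frac{1}{\frac{1}{-49900 + 92820} + 131} = \frac{1}{\frac{1}{42920} + 131} = \frac{1}{\frac{5622521}{42920}} = \frac{42920}{5622521}$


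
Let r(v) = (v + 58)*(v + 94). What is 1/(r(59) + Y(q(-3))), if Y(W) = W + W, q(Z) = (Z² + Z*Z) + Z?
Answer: 1/17931 ≈ 5.5769e-5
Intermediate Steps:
q(Z) = Z + 2*Z² (q(Z) = (Z² + Z²) + Z = 2*Z² + Z = Z + 2*Z²)
r(v) = (58 + v)*(94 + v)
Y(W) = 2*W
1/(r(59) + Y(q(-3))) = 1/((5452 + 59² + 152*59) + 2*(-3*(1 + 2*(-3)))) = 1/((5452 + 3481 + 8968) + 2*(-3*(1 - 6))) = 1/(17901 + 2*(-3*(-5))) = 1/(17901 + 2*15) = 1/(17901 + 30) = 1/17931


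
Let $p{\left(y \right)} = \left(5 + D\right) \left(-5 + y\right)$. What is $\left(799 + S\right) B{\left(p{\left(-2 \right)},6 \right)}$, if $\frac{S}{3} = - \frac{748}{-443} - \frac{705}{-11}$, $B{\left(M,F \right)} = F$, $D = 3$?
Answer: $\frac{29130936}{4873} \approx 5978.0$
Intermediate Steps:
$p{\left(y \right)} = -40 + 8 y$ ($p{\left(y \right)} = \left(5 + 3\right) \left(-5 + y\right) = 8 \left(-5 + y\right) = -40 + 8 y$)
$S = \frac{961629}{4873}$ ($S = 3 \left(- \frac{748}{-443} - \frac{705}{-11}\right) = 3 \left(\left(-748\right) \left(- \frac{1}{443}\right) - - \frac{705}{11}\right) = 3 \left(\frac{748}{443} + \frac{705}{11}\right) = 3 \cdot \frac{320543}{4873} = \frac{961629}{4873} \approx 197.34$)
$\left(799 + S\right) B{\left(p{\left(-2 \right)},6 \right)} = \left(799 + \frac{961629}{4873}\right) 6 = \frac{4855156}{4873} \cdot 6 = \frac{29130936}{4873}$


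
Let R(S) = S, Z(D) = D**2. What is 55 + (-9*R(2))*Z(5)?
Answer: -395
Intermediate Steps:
55 + (-9*R(2))*Z(5) = 55 - 9*2*5**2 = 55 - 18*25 = 55 - 450 = -395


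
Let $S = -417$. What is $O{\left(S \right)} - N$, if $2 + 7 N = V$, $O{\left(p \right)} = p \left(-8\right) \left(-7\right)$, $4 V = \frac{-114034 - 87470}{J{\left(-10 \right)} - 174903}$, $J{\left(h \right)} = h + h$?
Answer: $- \frac{28593313802}{1224461} \approx -23352.0$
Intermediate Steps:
$J{\left(h \right)} = 2 h$
$V = \frac{50376}{174923}$ ($V = \frac{\left(-114034 - 87470\right) \frac{1}{2 \left(-10\right) - 174903}}{4} = \frac{\left(-201504\right) \frac{1}{-20 - 174903}}{4} = \frac{\left(-201504\right) \frac{1}{-174923}}{4} = \frac{\left(-201504\right) \left(- \frac{1}{174923}\right)}{4} = \frac{1}{4} \cdot \frac{201504}{174923} = \frac{50376}{174923} \approx 0.28799$)
$O{\left(p \right)} = 56 p$ ($O{\left(p \right)} = - 8 p \left(-7\right) = 56 p$)
$N = - \frac{299470}{1224461}$ ($N = - \frac{2}{7} + \frac{1}{7} \cdot \frac{50376}{174923} = - \frac{2}{7} + \frac{50376}{1224461} = - \frac{299470}{1224461} \approx -0.24457$)
$O{\left(S \right)} - N = 56 \left(-417\right) - - \frac{299470}{1224461} = -23352 + \frac{299470}{1224461} = - \frac{28593313802}{1224461}$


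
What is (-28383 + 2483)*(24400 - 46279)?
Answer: 566666100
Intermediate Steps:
(-28383 + 2483)*(24400 - 46279) = -25900*(-21879) = 566666100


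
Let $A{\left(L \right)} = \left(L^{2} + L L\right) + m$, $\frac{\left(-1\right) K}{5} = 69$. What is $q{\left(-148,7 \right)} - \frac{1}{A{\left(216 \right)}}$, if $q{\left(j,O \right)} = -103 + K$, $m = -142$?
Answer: $- \frac{41740161}{93170} \approx -448.0$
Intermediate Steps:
$K = -345$ ($K = \left(-5\right) 69 = -345$)
$q{\left(j,O \right)} = -448$ ($q{\left(j,O \right)} = -103 - 345 = -448$)
$A{\left(L \right)} = -142 + 2 L^{2}$ ($A{\left(L \right)} = \left(L^{2} + L L\right) - 142 = \left(L^{2} + L^{2}\right) - 142 = 2 L^{2} - 142 = -142 + 2 L^{2}$)
$q{\left(-148,7 \right)} - \frac{1}{A{\left(216 \right)}} = -448 - \frac{1}{-142 + 2 \cdot 216^{2}} = -448 - \frac{1}{-142 + 2 \cdot 46656} = -448 - \frac{1}{-142 + 93312} = -448 - \frac{1}{93170} = - \frac{41740161}{93170}$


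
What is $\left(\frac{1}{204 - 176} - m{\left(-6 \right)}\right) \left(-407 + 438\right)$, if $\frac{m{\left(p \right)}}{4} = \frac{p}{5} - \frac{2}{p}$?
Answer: $\frac{45601}{420} \approx 108.57$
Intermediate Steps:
$m{\left(p \right)} = - \frac{8}{p} + \frac{4 p}{5}$ ($m{\left(p \right)} = 4 \left(\frac{p}{5} - \frac{2}{p}\right) = 4 \left(- \frac{2}{p} + \frac{p}{5}\right) = - \frac{8}{p} + \frac{4 p}{5}$)
$\left(\frac{1}{204 - 176} - m{\left(-6 \right)}\right) \left(-407 + 438\right) = \left(\frac{1}{204 - 176} - \left(- \frac{8}{-6} + \frac{4}{5} \left(-6\right)\right)\right) \left(-407 + 438\right) = \left(\frac{1}{28} - \left(\left(-8\right) \left(- \frac{1}{6}\right) - \frac{24}{5}\right)\right) 31 = \left(\frac{1}{28} - \left(\frac{4}{3} - \frac{24}{5}\right)\right) 31 = \left(\frac{1}{28} - - \frac{52}{15}\right) 31 = \left(\frac{1}{28} + \frac{52}{15}\right) 31 = \frac{1471}{420} \cdot 31 = \frac{45601}{420}$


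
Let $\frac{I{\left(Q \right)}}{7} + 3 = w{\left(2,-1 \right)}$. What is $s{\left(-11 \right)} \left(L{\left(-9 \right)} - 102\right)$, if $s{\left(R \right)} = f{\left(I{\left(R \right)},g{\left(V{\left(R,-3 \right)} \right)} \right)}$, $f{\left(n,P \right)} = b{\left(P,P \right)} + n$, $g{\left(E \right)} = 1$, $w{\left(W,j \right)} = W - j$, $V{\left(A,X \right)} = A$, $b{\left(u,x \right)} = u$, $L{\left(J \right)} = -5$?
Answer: $-107$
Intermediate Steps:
$I{\left(Q \right)} = 0$ ($I{\left(Q \right)} = -21 + 7 \left(2 - -1\right) = -21 + 7 \left(2 + 1\right) = -21 + 7 \cdot 3 = -21 + 21 = 0$)
$f{\left(n,P \right)} = P + n$
$s{\left(R \right)} = 1$ ($s{\left(R \right)} = 1 + 0 = 1$)
$s{\left(-11 \right)} \left(L{\left(-9 \right)} - 102\right) = 1 \left(-5 - 102\right) = 1 \left(-107\right) = -107$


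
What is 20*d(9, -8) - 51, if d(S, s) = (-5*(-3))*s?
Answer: -2451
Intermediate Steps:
d(S, s) = 15*s
20*d(9, -8) - 51 = 20*(15*(-8)) - 51 = 20*(-120) - 51 = -2400 - 51 = -2451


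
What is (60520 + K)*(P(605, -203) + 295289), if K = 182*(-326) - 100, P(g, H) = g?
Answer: 321932672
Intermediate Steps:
K = -59432 (K = -59332 - 100 = -59432)
(60520 + K)*(P(605, -203) + 295289) = (60520 - 59432)*(605 + 295289) = 1088*295894 = 321932672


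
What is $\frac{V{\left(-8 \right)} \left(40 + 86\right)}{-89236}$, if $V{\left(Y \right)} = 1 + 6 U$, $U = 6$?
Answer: $- \frac{333}{6374} \approx -0.052243$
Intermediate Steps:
$V{\left(Y \right)} = 37$ ($V{\left(Y \right)} = 1 + 6 \cdot 6 = 1 + 36 = 37$)
$\frac{V{\left(-8 \right)} \left(40 + 86\right)}{-89236} = \frac{37 \left(40 + 86\right)}{-89236} = 37 \cdot 126 \left(- \frac{1}{89236}\right) = 4662 \left(- \frac{1}{89236}\right) = - \frac{333}{6374}$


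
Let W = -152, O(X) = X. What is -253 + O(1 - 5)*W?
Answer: 355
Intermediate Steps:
-253 + O(1 - 5)*W = -253 + (1 - 5)*(-152) = -253 - 4*(-152) = -253 + 608 = 355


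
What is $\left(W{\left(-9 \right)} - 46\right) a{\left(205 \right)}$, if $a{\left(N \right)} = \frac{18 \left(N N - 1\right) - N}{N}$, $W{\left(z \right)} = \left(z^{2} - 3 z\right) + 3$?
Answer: $\frac{9830951}{41} \approx 2.3978 \cdot 10^{5}$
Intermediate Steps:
$W{\left(z \right)} = 3 + z^{2} - 3 z$
$a{\left(N \right)} = \frac{-18 - N + 18 N^{2}}{N}$ ($a{\left(N \right)} = \frac{18 \left(N^{2} - 1\right) - N}{N} = \frac{18 \left(-1 + N^{2}\right) - N}{N} = \frac{\left(-18 + 18 N^{2}\right) - N}{N} = \frac{-18 - N + 18 N^{2}}{N}$)
$\left(W{\left(-9 \right)} - 46\right) a{\left(205 \right)} = \left(\left(3 + \left(-9\right)^{2} - -27\right) - 46\right) \left(-1 - \frac{18}{205} + 18 \cdot 205\right) = \left(\left(3 + 81 + 27\right) - 46\right) \left(-1 - \frac{18}{205} + 3690\right) = \left(111 - 46\right) \left(-1 - \frac{18}{205} + 3690\right) = 65 \cdot \frac{756227}{205} = \frac{9830951}{41}$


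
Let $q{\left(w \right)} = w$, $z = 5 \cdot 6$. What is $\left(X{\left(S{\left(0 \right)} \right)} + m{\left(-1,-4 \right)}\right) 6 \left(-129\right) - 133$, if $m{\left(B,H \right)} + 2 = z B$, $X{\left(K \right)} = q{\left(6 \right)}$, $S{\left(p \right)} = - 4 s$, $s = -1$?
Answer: $19991$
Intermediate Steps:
$z = 30$
$S{\left(p \right)} = 4$ ($S{\left(p \right)} = \left(-4\right) \left(-1\right) = 4$)
$X{\left(K \right)} = 6$
$m{\left(B,H \right)} = -2 + 30 B$
$\left(X{\left(S{\left(0 \right)} \right)} + m{\left(-1,-4 \right)}\right) 6 \left(-129\right) - 133 = \left(6 + \left(-2 + 30 \left(-1\right)\right)\right) 6 \left(-129\right) - 133 = \left(6 - 32\right) 6 \left(-129\right) - 133 = \left(-26\right) 6 \left(-129\right) - 133 = \left(-156\right) \left(-129\right) - 133 = 20124 - 133 = 19991$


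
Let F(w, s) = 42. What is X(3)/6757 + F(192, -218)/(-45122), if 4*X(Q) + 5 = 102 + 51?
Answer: 98980/21777811 ≈ 0.0045450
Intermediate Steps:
X(Q) = 37 (X(Q) = -5/4 + (102 + 51)/4 = -5/4 + (1/4)*153 = -5/4 + 153/4 = 37)
X(3)/6757 + F(192, -218)/(-45122) = 37/6757 + 42/(-45122) = 37*(1/6757) + 42*(-1/45122) = 37/6757 - 3/3223 = 98980/21777811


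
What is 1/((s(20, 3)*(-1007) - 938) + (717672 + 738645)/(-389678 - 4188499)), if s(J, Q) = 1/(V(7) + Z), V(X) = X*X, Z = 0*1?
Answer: -74776891/71701251682 ≈ -0.0010429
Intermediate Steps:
Z = 0
V(X) = X²
s(J, Q) = 1/49 (s(J, Q) = 1/(7² + 0) = 1/(49 + 0) = 1/49)
1/((s(20, 3)*(-1007) - 938) + (717672 + 738645)/(-389678 - 4188499)) = 1/(((1/49)*(-1007) - 938) + (717672 + 738645)/(-389678 - 4188499)) = 1/((-1007/49 - 938) + 1456317/(-4578177)) = 1/(-46969/49 + 1456317*(-1/4578177)) = 1/(-46969/49 - 485439/1526059) = 1/(-71701251682/74776891) = -74776891/71701251682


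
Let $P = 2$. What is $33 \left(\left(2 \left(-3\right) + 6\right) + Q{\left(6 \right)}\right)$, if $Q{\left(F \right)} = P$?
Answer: $66$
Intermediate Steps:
$Q{\left(F \right)} = 2$
$33 \left(\left(2 \left(-3\right) + 6\right) + Q{\left(6 \right)}\right) = 33 \left(\left(2 \left(-3\right) + 6\right) + 2\right) = 33 \left(\left(-6 + 6\right) + 2\right) = 33 \left(0 + 2\right) = 33 \cdot 2 = 66$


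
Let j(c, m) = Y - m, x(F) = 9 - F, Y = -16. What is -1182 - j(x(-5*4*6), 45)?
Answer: -1121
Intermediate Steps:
j(c, m) = -16 - m
-1182 - j(x(-5*4*6), 45) = -1182 - (-16 - 1*45) = -1182 - (-16 - 45) = -1182 - 1*(-61) = -1182 + 61 = -1121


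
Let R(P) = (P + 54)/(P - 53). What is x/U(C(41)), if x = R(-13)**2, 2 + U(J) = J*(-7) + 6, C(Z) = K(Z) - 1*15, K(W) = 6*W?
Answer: -1681/7026228 ≈ -0.00023925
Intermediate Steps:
C(Z) = -15 + 6*Z (C(Z) = 6*Z - 1*15 = 6*Z - 15 = -15 + 6*Z)
U(J) = 4 - 7*J (U(J) = -2 + (J*(-7) + 6) = -2 + (-7*J + 6) = -2 + (6 - 7*J) = 4 - 7*J)
R(P) = (54 + P)/(-53 + P)
x = 1681/4356 (x = ((54 - 13)/(-53 - 13))**2 = (41/(-66))**2 = (-1/66*41)**2 = (-41/66)**2 = 1681/4356 ≈ 0.38590)
x/U(C(41)) = 1681/(4356*(4 - 7*(-15 + 6*41))) = 1681/(4356*(4 - 7*(-15 + 246))) = 1681/(4356*(4 - 7*231)) = 1681/(4356*(4 - 1617)) = (1681/4356)/(-1613) = (1681/4356)*(-1/1613) = -1681/7026228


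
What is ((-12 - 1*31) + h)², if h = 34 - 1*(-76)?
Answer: 4489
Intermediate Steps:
h = 110 (h = 34 + 76 = 110)
((-12 - 1*31) + h)² = ((-12 - 1*31) + 110)² = ((-12 - 31) + 110)² = (-43 + 110)² = 67² = 4489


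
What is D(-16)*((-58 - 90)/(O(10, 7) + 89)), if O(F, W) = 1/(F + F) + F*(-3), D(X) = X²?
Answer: -757760/1181 ≈ -641.63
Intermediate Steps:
O(F, W) = 1/(2*F) - 3*F
D(-16)*((-58 - 90)/(O(10, 7) + 89)) = (-16)²*((-58 - 90)/(((½)/10 - 3*10) + 89)) = 256*(-148/(((½)*(⅒) - 30) + 89)) = 256*(-148/((1/20 - 30) + 89)) = 256*(-148/(-599/20 + 89)) = 256*(-148/1181/20) = 256*(-148*20/1181) = 256*(-2960/1181) = -757760/1181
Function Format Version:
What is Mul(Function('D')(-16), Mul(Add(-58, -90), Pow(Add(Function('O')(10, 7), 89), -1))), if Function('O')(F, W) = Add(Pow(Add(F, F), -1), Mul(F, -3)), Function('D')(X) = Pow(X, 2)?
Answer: Rational(-757760, 1181) ≈ -641.63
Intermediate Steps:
Function('O')(F, W) = Add(Mul(Rational(1, 2), Pow(F, -1)), Mul(-3, F)) (Function('O')(F, W) = Add(Pow(Mul(2, F), -1), Mul(-3, F)) = Add(Mul(Rational(1, 2), Pow(F, -1)), Mul(-3, F)))
Mul(Function('D')(-16), Mul(Add(-58, -90), Pow(Add(Function('O')(10, 7), 89), -1))) = Mul(Pow(-16, 2), Mul(Add(-58, -90), Pow(Add(Add(Mul(Rational(1, 2), Pow(10, -1)), Mul(-3, 10)), 89), -1))) = Mul(256, Mul(-148, Pow(Add(Add(Mul(Rational(1, 2), Rational(1, 10)), -30), 89), -1))) = Mul(256, Mul(-148, Pow(Add(Add(Rational(1, 20), -30), 89), -1))) = Mul(256, Mul(-148, Pow(Add(Rational(-599, 20), 89), -1))) = Mul(256, Mul(-148, Pow(Rational(1181, 20), -1))) = Mul(256, Mul(-148, Rational(20, 1181))) = Mul(256, Rational(-2960, 1181)) = Rational(-757760, 1181)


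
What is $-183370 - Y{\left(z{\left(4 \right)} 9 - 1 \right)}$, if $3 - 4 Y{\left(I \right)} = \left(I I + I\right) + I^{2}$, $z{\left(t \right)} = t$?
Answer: $- \frac{365499}{2} \approx -1.8275 \cdot 10^{5}$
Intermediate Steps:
$Y{\left(I \right)} = \frac{3}{4} - \frac{I^{2}}{2} - \frac{I}{4}$ ($Y{\left(I \right)} = \frac{3}{4} - \frac{\left(I I + I\right) + I^{2}}{4} = \frac{3}{4} - \frac{\left(I^{2} + I\right) + I^{2}}{4} = \frac{3}{4} - \frac{\left(I + I^{2}\right) + I^{2}}{4} = \frac{3}{4} - \frac{I + 2 I^{2}}{4} = \frac{3}{4} - \left(\frac{I^{2}}{2} + \frac{I}{4}\right) = \frac{3}{4} - \frac{I^{2}}{2} - \frac{I}{4}$)
$-183370 - Y{\left(z{\left(4 \right)} 9 - 1 \right)} = -183370 - \left(\frac{3}{4} - \frac{\left(4 \cdot 9 - 1\right)^{2}}{2} - \frac{4 \cdot 9 - 1}{4}\right) = -183370 - \left(\frac{3}{4} - \frac{\left(36 - 1\right)^{2}}{2} - \frac{36 - 1}{4}\right) = -183370 - \left(\frac{3}{4} - \frac{35^{2}}{2} - \frac{35}{4}\right) = -183370 - \left(\frac{3}{4} - \frac{1225}{2} - \frac{35}{4}\right) = -183370 - - \frac{1241}{2} = -183370 + \frac{1241}{2} = - \frac{365499}{2}$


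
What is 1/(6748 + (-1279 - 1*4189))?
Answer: 1/1280 ≈ 0.00078125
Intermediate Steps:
1/(6748 + (-1279 - 1*4189)) = 1/(6748 + (-1279 - 4189)) = 1/(6748 - 5468) = 1/1280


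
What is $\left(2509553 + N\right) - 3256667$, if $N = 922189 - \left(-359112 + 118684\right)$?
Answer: $415503$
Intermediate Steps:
$N = 1162617$ ($N = 922189 - -240428 = 922189 + 240428 = 1162617$)
$\left(2509553 + N\right) - 3256667 = \left(2509553 + 1162617\right) - 3256667 = 3672170 - 3256667 = 415503$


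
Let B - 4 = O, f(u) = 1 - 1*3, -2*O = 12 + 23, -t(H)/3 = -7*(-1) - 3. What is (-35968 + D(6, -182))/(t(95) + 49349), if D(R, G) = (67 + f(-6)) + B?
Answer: -71833/98674 ≈ -0.72798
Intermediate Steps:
t(H) = -12 (t(H) = -3*(-7*(-1) - 3) = -3*(7 - 3) = -3*4 = -12)
O = -35/2 (O = -(12 + 23)/2 = -½*35 = -35/2 ≈ -17.500)
f(u) = -2 (f(u) = 1 - 3 = -2)
B = -27/2 (B = 4 - 35/2 = -27/2 ≈ -13.500)
D(R, G) = 103/2 (D(R, G) = (67 - 2) - 27/2 = 65 - 27/2 = 103/2)
(-35968 + D(6, -182))/(t(95) + 49349) = (-35968 + 103/2)/(-12 + 49349) = -71833/2/49337 = -71833/2*1/49337 = -71833/98674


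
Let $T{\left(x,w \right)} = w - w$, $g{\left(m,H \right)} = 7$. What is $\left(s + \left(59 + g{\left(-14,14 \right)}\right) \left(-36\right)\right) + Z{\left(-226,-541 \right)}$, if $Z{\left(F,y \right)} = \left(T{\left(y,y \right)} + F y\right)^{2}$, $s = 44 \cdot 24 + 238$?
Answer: $14948973674$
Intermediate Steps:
$s = 1294$ ($s = 1056 + 238 = 1294$)
$T{\left(x,w \right)} = 0$
$Z{\left(F,y \right)} = F^{2} y^{2}$ ($Z{\left(F,y \right)} = \left(0 + F y\right)^{2} = \left(F y\right)^{2} = F^{2} y^{2}$)
$\left(s + \left(59 + g{\left(-14,14 \right)}\right) \left(-36\right)\right) + Z{\left(-226,-541 \right)} = \left(1294 + \left(59 + 7\right) \left(-36\right)\right) + \left(-226\right)^{2} \left(-541\right)^{2} = \left(1294 + 66 \left(-36\right)\right) + 51076 \cdot 292681 = \left(1294 - 2376\right) + 14948974756 = -1082 + 14948974756 = 14948973674$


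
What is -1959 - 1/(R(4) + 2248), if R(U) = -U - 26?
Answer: -4345063/2218 ≈ -1959.0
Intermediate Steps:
R(U) = -26 - U
-1959 - 1/(R(4) + 2248) = -1959 - 1/((-26 - 1*4) + 2248) = -1959 - 1/((-26 - 4) + 2248) = -1959 - 1/(-30 + 2248) = -1959 - 1/2218 = -4345063/2218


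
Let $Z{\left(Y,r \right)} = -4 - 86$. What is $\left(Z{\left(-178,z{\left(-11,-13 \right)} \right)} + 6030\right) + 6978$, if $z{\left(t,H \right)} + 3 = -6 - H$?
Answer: $12918$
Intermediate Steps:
$z{\left(t,H \right)} = -9 - H$ ($z{\left(t,H \right)} = -3 - \left(6 + H\right) = -9 - H$)
$Z{\left(Y,r \right)} = -90$
$\left(Z{\left(-178,z{\left(-11,-13 \right)} \right)} + 6030\right) + 6978 = \left(-90 + 6030\right) + 6978 = 5940 + 6978 = 12918$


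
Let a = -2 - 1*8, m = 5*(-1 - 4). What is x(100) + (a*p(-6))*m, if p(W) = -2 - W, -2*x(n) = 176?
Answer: 912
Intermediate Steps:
m = -25 (m = 5*(-5) = -25)
x(n) = -88 (x(n) = -½*176 = -88)
a = -10 (a = -2 - 8 = -10)
x(100) + (a*p(-6))*m = -88 - 10*(-2 - 1*(-6))*(-25) = -88 - 10*(-2 + 6)*(-25) = -88 - 10*4*(-25) = -88 - 40*(-25) = -88 + 1000 = 912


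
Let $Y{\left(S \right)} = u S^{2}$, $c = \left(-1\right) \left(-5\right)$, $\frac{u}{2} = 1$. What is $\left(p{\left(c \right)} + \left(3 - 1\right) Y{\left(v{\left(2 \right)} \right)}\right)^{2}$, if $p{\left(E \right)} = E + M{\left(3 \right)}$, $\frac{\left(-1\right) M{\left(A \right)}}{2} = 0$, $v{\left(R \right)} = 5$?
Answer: $11025$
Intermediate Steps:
$u = 2$ ($u = 2 \cdot 1 = 2$)
$M{\left(A \right)} = 0$ ($M{\left(A \right)} = \left(-2\right) 0 = 0$)
$c = 5$
$p{\left(E \right)} = E$ ($p{\left(E \right)} = E + 0 = E$)
$Y{\left(S \right)} = 2 S^{2}$
$\left(p{\left(c \right)} + \left(3 - 1\right) Y{\left(v{\left(2 \right)} \right)}\right)^{2} = \left(5 + \left(3 - 1\right) 2 \cdot 5^{2}\right)^{2} = \left(5 + 2 \cdot 2 \cdot 25\right)^{2} = \left(5 + 2 \cdot 50\right)^{2} = \left(5 + 100\right)^{2} = 105^{2} = 11025$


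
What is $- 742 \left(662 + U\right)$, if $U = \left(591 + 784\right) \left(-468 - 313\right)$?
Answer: $796324046$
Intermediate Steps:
$U = -1073875$ ($U = 1375 \left(-781\right) = -1073875$)
$- 742 \left(662 + U\right) = - 742 \left(662 - 1073875\right) = \left(-742\right) \left(-1073213\right) = 796324046$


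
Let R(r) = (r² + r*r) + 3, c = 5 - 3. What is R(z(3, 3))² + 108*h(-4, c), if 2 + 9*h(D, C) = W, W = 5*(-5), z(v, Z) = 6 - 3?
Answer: 117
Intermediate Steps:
z(v, Z) = 3
c = 2
R(r) = 3 + 2*r² (R(r) = (r² + r²) + 3 = 2*r² + 3 = 3 + 2*r²)
W = -25
h(D, C) = -3 (h(D, C) = -2/9 + (⅑)*(-25) = -2/9 - 25/9 = -3)
R(z(3, 3))² + 108*h(-4, c) = (3 + 2*3²)² + 108*(-3) = (3 + 2*9)² - 324 = (3 + 18)² - 324 = 21² - 324 = 441 - 324 = 117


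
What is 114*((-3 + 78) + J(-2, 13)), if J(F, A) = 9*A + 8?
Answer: 22800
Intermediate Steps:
J(F, A) = 8 + 9*A
114*((-3 + 78) + J(-2, 13)) = 114*((-3 + 78) + (8 + 9*13)) = 114*(75 + (8 + 117)) = 114*(75 + 125) = 114*200 = 22800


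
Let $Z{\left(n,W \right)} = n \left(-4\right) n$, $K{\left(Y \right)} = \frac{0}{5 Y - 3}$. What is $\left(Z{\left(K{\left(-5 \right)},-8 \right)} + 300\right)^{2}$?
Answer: $90000$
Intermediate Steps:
$K{\left(Y \right)} = 0$ ($K{\left(Y \right)} = \frac{0}{-3 + 5 Y} = 0$)
$Z{\left(n,W \right)} = - 4 n^{2}$ ($Z{\left(n,W \right)} = - 4 n n = - 4 n^{2}$)
$\left(Z{\left(K{\left(-5 \right)},-8 \right)} + 300\right)^{2} = \left(- 4 \cdot 0^{2} + 300\right)^{2} = \left(\left(-4\right) 0 + 300\right)^{2} = \left(0 + 300\right)^{2} = 300^{2} = 90000$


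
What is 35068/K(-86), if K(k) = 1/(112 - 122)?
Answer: -350680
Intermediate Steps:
K(k) = -⅒ (K(k) = 1/(-10) = -⅒)
35068/K(-86) = 35068/(-⅒) = 35068*(-10) = -350680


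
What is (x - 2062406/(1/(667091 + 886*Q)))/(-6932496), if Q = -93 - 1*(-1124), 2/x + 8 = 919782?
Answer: 499705586229394651/1062721595984 ≈ 4.7021e+5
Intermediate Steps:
x = 1/459887 (x = 2/(-8 + 919782) = 2/919774 = 2*(1/919774) = 1/459887 ≈ 2.1744e-6)
Q = 1031 (Q = -93 + 1124 = 1031)
(x - 2062406/(1/(667091 + 886*Q)))/(-6932496) = (1/459887 - 2062406/(1/(667091 + 886*1031)))/(-6932496) = (1/459887 - 2062406/(1/(667091 + 913466)))*(-1/6932496) = (1/459887 - 2062406/(1/1580557))*(-1/6932496) = (1/459887 - 2062406/1/1580557)*(-1/6932496) = (1/459887 - 2062406*1580557)*(-1/6932496) = (1/459887 - 1*3259750240142)*(-1/6932496) = (1/459887 - 3259750240142)*(-1/6932496) = -1499116758688183953/459887*(-1/6932496) = 499705586229394651/1062721595984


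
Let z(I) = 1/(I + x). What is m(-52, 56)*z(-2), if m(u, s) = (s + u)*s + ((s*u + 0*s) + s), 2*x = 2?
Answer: 2632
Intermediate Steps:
x = 1 (x = (½)*2 = 1)
m(u, s) = s + s*u + s*(s + u) (m(u, s) = s*(s + u) + ((s*u + 0) + s) = s*(s + u) + (s*u + s) = s*(s + u) + (s + s*u) = s + s*u + s*(s + u))
z(I) = 1/(1 + I) (z(I) = 1/(I + 1) = 1/(1 + I))
m(-52, 56)*z(-2) = (56*(1 + 56 + 2*(-52)))/(1 - 2) = (56*(1 + 56 - 104))/(-1) = (56*(-47))*(-1) = -2632*(-1) = 2632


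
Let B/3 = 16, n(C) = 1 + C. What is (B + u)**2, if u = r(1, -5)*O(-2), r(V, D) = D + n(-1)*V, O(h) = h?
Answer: 3364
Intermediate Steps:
B = 48 (B = 3*16 = 48)
r(V, D) = D (r(V, D) = D + (1 - 1)*V = D + 0*V = D + 0 = D)
u = 10 (u = -5*(-2) = 10)
(B + u)**2 = (48 + 10)**2 = 58**2 = 3364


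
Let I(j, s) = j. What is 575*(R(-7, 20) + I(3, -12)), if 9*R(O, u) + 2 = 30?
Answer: 31625/9 ≈ 3513.9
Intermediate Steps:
R(O, u) = 28/9 (R(O, u) = -2/9 + (⅑)*30 = -2/9 + 10/3 = 28/9)
575*(R(-7, 20) + I(3, -12)) = 575*(28/9 + 3) = 575*(55/9) = 31625/9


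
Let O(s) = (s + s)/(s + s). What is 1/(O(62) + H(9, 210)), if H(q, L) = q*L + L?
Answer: 1/2101 ≈ 0.00047596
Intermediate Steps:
H(q, L) = L + L*q (H(q, L) = L*q + L = L + L*q)
O(s) = 1 (O(s) = (2*s)/((2*s)) = (2*s)*(1/(2*s)) = 1)
1/(O(62) + H(9, 210)) = 1/(1 + 210*(1 + 9)) = 1/(1 + 210*10) = 1/(1 + 2100) = 1/2101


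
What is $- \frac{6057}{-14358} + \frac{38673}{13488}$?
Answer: $\frac{35386875}{10758928} \approx 3.2891$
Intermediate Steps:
$- \frac{6057}{-14358} + \frac{38673}{13488} = \left(-6057\right) \left(- \frac{1}{14358}\right) + 38673 \cdot \frac{1}{13488} = \frac{2019}{4786} + \frac{12891}{4496} = \frac{35386875}{10758928}$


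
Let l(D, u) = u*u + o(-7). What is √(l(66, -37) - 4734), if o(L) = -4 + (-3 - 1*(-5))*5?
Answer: I*√3359 ≈ 57.957*I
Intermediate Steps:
o(L) = 6 (o(L) = -4 + (-3 + 5)*5 = -4 + 2*5 = -4 + 10 = 6)
l(D, u) = 6 + u² (l(D, u) = u*u + 6 = u² + 6 = 6 + u²)
√(l(66, -37) - 4734) = √((6 + (-37)²) - 4734) = √((6 + 1369) - 4734) = √(1375 - 4734) = √(-3359) = I*√3359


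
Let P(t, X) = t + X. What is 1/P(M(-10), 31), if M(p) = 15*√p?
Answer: 31/3211 - 15*I*√10/3211 ≈ 0.0096543 - 0.014772*I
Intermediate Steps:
P(t, X) = X + t
1/P(M(-10), 31) = 1/(31 + 15*√(-10)) = 1/(31 + 15*(I*√10)) = 1/(31 + 15*I*√10)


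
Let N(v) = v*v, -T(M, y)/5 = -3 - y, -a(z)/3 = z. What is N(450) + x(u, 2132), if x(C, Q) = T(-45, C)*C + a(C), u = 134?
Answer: 293888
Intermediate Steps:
a(z) = -3*z
T(M, y) = 15 + 5*y (T(M, y) = -5*(-3 - y) = 15 + 5*y)
x(C, Q) = -3*C + C*(15 + 5*C) (x(C, Q) = (15 + 5*C)*C - 3*C = C*(15 + 5*C) - 3*C = -3*C + C*(15 + 5*C))
N(v) = v²
N(450) + x(u, 2132) = 450² + 134*(12 + 5*134) = 202500 + 134*(12 + 670) = 202500 + 134*682 = 202500 + 91388 = 293888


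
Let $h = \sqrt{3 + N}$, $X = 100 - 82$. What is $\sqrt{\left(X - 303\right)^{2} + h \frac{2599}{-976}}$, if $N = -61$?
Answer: $\frac{\sqrt{4835811600 - 158539 i \sqrt{58}}}{244} \approx 285.0 - 0.035579 i$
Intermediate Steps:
$X = 18$
$h = i \sqrt{58}$ ($h = \sqrt{3 - 61} = \sqrt{-58} = i \sqrt{58} \approx 7.6158 i$)
$\sqrt{\left(X - 303\right)^{2} + h \frac{2599}{-976}} = \sqrt{\left(18 - 303\right)^{2} + i \sqrt{58} \frac{2599}{-976}} = \sqrt{\left(-285\right)^{2} + i \sqrt{58} \cdot 2599 \left(- \frac{1}{976}\right)} = \sqrt{81225 + i \sqrt{58} \left(- \frac{2599}{976}\right)} = \sqrt{81225 - \frac{2599 i \sqrt{58}}{976}}$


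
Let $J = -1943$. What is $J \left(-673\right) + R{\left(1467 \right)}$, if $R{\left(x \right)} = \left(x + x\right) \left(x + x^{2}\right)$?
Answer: $6319840943$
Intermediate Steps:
$R{\left(x \right)} = 2 x \left(x + x^{2}\right)$
$J \left(-673\right) + R{\left(1467 \right)} = \left(-1943\right) \left(-673\right) + 2 \cdot 1467^{2} \left(1 + 1467\right) = 1307639 + 2 \cdot 2152089 \cdot 1468 = 1307639 + 6318533304 = 6319840943$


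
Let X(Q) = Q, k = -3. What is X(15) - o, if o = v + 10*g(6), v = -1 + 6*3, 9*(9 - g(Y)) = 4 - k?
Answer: -758/9 ≈ -84.222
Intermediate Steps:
g(Y) = 74/9 (g(Y) = 9 - (4 - 1*(-3))/9 = 9 - (4 + 3)/9 = 9 - 1/9*7 = 9 - 7/9 = 74/9)
v = 17 (v = -1 + 18 = 17)
o = 893/9 (o = 17 + 10*(74/9) = 17 + 740/9 = 893/9 ≈ 99.222)
X(15) - o = 15 - 1*893/9 = 15 - 893/9 = -758/9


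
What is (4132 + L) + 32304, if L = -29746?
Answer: 6690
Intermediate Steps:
(4132 + L) + 32304 = (4132 - 29746) + 32304 = -25614 + 32304 = 6690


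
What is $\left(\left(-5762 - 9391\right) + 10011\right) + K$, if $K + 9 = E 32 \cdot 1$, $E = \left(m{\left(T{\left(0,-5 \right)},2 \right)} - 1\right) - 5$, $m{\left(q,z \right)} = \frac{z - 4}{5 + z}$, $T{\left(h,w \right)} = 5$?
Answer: $- \frac{37465}{7} \approx -5352.1$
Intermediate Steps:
$m{\left(q,z \right)} = \frac{-4 + z}{5 + z}$
$E = - \frac{44}{7}$ ($E = \left(\frac{-4 + 2}{5 + 2} - 1\right) - 5 = \left(\frac{1}{7} \left(-2\right) - 1\right) - 5 = \left(- \frac{2}{7} - 1\right) - 5 = - \frac{9}{7} - 5 = - \frac{44}{7} \approx -6.2857$)
$K = - \frac{1471}{7}$ ($K = -9 + \left(- \frac{44}{7}\right) 32 \cdot 1 = -9 - \frac{1408}{7} = - \frac{1471}{7} \approx -210.14$)
$\left(\left(-5762 - 9391\right) + 10011\right) + K = \left(\left(-5762 - 9391\right) + 10011\right) - \frac{1471}{7} = \left(-15153 + 10011\right) - \frac{1471}{7} = -5142 - \frac{1471}{7} = - \frac{37465}{7}$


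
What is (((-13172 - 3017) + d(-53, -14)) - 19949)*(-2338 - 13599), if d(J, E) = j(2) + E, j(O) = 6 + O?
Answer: 576026928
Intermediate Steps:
d(J, E) = 8 + E (d(J, E) = (6 + 2) + E = 8 + E)
(((-13172 - 3017) + d(-53, -14)) - 19949)*(-2338 - 13599) = (((-13172 - 3017) + (8 - 14)) - 19949)*(-2338 - 13599) = ((-16189 - 6) - 19949)*(-15937) = (-16195 - 19949)*(-15937) = -36144*(-15937) = 576026928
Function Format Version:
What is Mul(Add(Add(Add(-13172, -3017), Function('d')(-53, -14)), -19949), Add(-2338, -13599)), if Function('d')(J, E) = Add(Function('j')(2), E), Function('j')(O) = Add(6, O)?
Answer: 576026928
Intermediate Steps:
Function('d')(J, E) = Add(8, E) (Function('d')(J, E) = Add(Add(6, 2), E) = Add(8, E))
Mul(Add(Add(Add(-13172, -3017), Function('d')(-53, -14)), -19949), Add(-2338, -13599)) = Mul(Add(Add(Add(-13172, -3017), Add(8, -14)), -19949), Add(-2338, -13599)) = Mul(Add(Add(-16189, -6), -19949), -15937) = Mul(Add(-16195, -19949), -15937) = Mul(-36144, -15937) = 576026928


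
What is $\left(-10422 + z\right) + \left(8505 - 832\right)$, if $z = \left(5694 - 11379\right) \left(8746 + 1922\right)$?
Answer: $-60650329$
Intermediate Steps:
$z = -60647580$ ($z = \left(-5685\right) 10668 = -60647580$)
$\left(-10422 + z\right) + \left(8505 - 832\right) = \left(-10422 - 60647580\right) + \left(8505 - 832\right) = -60658002 + \left(8505 - 832\right) = -60658002 + 7673 = -60650329$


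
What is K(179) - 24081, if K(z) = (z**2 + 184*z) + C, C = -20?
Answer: 40876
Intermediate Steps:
K(z) = -20 + z**2 + 184*z (K(z) = (z**2 + 184*z) - 20 = -20 + z**2 + 184*z)
K(179) - 24081 = (-20 + 179**2 + 184*179) - 24081 = (-20 + 32041 + 32936) - 24081 = 64957 - 24081 = 40876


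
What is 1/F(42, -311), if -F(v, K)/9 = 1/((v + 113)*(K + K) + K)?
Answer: 96721/9 ≈ 10747.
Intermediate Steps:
F(v, K) = -9/(K + 2*K*(113 + v)) (F(v, K) = -9/((v + 113)*(K + K) + K) = -9/((113 + v)*(2*K) + K) = -9/(2*K*(113 + v) + K) = -9/(K + 2*K*(113 + v)))
1/F(42, -311) = 1/(-9/(-311*(227 + 2*42))) = 1/(-9*(-1/311)/(227 + 84)) = 1/(-9*(-1/311)/311) = 1/(-9*(-1/311)*1/311) = 1/(9/96721) = 96721/9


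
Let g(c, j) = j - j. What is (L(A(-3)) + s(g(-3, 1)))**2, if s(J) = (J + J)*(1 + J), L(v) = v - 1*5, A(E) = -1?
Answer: 36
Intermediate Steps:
g(c, j) = 0
L(v) = -5 + v (L(v) = v - 5 = -5 + v)
s(J) = 2*J*(1 + J) (s(J) = (2*J)*(1 + J) = 2*J*(1 + J))
(L(A(-3)) + s(g(-3, 1)))**2 = ((-5 - 1) + 2*0*(1 + 0))**2 = (-6 + 2*0*1)**2 = (-6 + 0)**2 = (-6)**2 = 36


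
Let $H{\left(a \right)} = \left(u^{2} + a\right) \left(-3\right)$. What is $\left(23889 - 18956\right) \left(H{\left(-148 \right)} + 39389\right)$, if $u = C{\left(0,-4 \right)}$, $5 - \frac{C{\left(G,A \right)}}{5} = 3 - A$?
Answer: $195016289$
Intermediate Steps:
$C{\left(G,A \right)} = 10 + 5 A$ ($C{\left(G,A \right)} = 25 - 5 \left(3 - A\right) = 25 + \left(-15 + 5 A\right) = 10 + 5 A$)
$u = -10$ ($u = 10 + 5 \left(-4\right) = 10 - 20 = -10$)
$H{\left(a \right)} = -300 - 3 a$ ($H{\left(a \right)} = \left(\left(-10\right)^{2} + a\right) \left(-3\right) = \left(100 + a\right) \left(-3\right) = -300 - 3 a$)
$\left(23889 - 18956\right) \left(H{\left(-148 \right)} + 39389\right) = \left(23889 - 18956\right) \left(\left(-300 - -444\right) + 39389\right) = 4933 \left(\left(-300 + 444\right) + 39389\right) = 4933 \left(144 + 39389\right) = 4933 \cdot 39533 = 195016289$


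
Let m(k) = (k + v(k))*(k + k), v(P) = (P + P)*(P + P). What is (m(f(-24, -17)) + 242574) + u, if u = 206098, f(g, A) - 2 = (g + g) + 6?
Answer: -60128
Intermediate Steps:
f(g, A) = 8 + 2*g (f(g, A) = 2 + ((g + g) + 6) = 2 + (2*g + 6) = 2 + (6 + 2*g) = 8 + 2*g)
v(P) = 4*P² (v(P) = (2*P)*(2*P) = 4*P²)
m(k) = 2*k*(k + 4*k²) (m(k) = (k + 4*k²)*(k + k) = (k + 4*k²)*(2*k) = 2*k*(k + 4*k²))
(m(f(-24, -17)) + 242574) + u = ((8 + 2*(-24))²*(2 + 8*(8 + 2*(-24))) + 242574) + 206098 = ((8 - 48)²*(2 + 8*(8 - 48)) + 242574) + 206098 = ((-40)²*(2 + 8*(-40)) + 242574) + 206098 = (1600*(2 - 320) + 242574) + 206098 = (1600*(-318) + 242574) + 206098 = (-508800 + 242574) + 206098 = -266226 + 206098 = -60128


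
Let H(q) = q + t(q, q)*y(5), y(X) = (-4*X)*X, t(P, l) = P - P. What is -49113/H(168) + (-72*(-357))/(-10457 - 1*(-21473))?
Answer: -48721/168 ≈ -290.01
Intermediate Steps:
t(P, l) = 0
y(X) = -4*X²
H(q) = q (H(q) = q + 0*(-4*5²) = q + 0*(-4*25) = q + 0*(-100) = q + 0 = q)
-49113/H(168) + (-72*(-357))/(-10457 - 1*(-21473)) = -49113/168 + (-72*(-357))/(-10457 - 1*(-21473)) = -49113*1/168 + 25704/(-10457 + 21473) = -16371/56 + 25704/11016 = -16371/56 + 25704*(1/11016) = -16371/56 + 7/3 = -48721/168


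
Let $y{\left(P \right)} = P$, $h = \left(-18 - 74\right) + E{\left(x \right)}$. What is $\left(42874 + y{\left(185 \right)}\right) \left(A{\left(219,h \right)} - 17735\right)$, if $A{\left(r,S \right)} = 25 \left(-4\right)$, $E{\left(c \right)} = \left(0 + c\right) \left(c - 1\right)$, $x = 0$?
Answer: $-767957265$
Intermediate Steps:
$E{\left(c \right)} = c \left(-1 + c\right)$
$h = -92$ ($h = \left(-18 - 74\right) + 0 \left(-1 + 0\right) = -92 + 0 \left(-1\right) = -92 + 0 = -92$)
$A{\left(r,S \right)} = -100$
$\left(42874 + y{\left(185 \right)}\right) \left(A{\left(219,h \right)} - 17735\right) = \left(42874 + 185\right) \left(-100 - 17735\right) = 43059 \left(-17835\right) = -767957265$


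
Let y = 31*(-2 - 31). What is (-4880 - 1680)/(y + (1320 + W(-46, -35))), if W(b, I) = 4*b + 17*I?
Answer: 3280/241 ≈ 13.610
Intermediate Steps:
y = -1023 (y = 31*(-33) = -1023)
(-4880 - 1680)/(y + (1320 + W(-46, -35))) = (-4880 - 1680)/(-1023 + (1320 + (4*(-46) + 17*(-35)))) = -6560/(-1023 + (1320 + (-184 - 595))) = -6560/(-1023 + (1320 - 779)) = -6560/(-1023 + 541) = -6560/(-482) = -6560*(-1/482) = 3280/241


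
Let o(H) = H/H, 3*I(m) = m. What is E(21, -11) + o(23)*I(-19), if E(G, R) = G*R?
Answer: -712/3 ≈ -237.33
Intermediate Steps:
I(m) = m/3
o(H) = 1
E(21, -11) + o(23)*I(-19) = 21*(-11) + 1*((⅓)*(-19)) = -231 + 1*(-19/3) = -231 - 19/3 = -712/3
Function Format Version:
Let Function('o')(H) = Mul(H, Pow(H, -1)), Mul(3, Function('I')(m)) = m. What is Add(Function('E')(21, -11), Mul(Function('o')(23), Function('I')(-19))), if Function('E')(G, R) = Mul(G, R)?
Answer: Rational(-712, 3) ≈ -237.33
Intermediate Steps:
Function('I')(m) = Mul(Rational(1, 3), m)
Function('o')(H) = 1
Add(Function('E')(21, -11), Mul(Function('o')(23), Function('I')(-19))) = Add(Mul(21, -11), Mul(1, Mul(Rational(1, 3), -19))) = Add(-231, Mul(1, Rational(-19, 3))) = Add(-231, Rational(-19, 3)) = Rational(-712, 3)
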